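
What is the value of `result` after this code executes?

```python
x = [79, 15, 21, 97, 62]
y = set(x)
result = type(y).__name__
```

x is list; y is set; result = 'set'

'set'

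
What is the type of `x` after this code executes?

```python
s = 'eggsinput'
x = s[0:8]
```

Slicing a str returns str

str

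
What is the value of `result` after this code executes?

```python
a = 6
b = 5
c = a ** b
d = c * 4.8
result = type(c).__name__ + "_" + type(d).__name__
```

a is int; b is int; c is int; d is float; result = 'int_float'

'int_float'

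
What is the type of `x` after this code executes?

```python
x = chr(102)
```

chr() returns str (single char)

str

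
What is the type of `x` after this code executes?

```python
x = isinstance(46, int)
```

isinstance() returns bool

bool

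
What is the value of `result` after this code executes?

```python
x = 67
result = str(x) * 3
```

x = 67; result = '676767'

'676767'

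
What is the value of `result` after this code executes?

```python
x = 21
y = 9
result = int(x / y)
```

x = 21; y = 9; result = 2

2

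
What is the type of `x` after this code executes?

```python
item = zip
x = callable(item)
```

callable() returns bool

bool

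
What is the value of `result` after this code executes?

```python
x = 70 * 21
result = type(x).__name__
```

x is int; result = 'int'

'int'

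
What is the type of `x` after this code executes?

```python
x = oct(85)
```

oct() returns str representation

str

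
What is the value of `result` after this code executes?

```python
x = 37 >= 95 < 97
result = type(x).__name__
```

x is bool; result = 'bool'

'bool'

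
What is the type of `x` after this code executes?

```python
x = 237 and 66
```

'and' with truthy values returns last operand (int)

int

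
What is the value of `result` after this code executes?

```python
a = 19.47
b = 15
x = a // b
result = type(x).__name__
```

a is float; b is int; x is float; result = 'float'

'float'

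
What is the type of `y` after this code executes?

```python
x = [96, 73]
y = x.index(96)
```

list.index() returns int

int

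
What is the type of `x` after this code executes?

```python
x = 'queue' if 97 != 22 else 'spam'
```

Both branches of conditional are str

str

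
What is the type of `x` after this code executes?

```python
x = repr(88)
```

repr() returns str

str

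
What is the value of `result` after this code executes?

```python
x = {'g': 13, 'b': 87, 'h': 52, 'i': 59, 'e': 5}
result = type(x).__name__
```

x is dict; result = 'dict'

'dict'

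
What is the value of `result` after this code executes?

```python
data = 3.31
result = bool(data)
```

data = 3.31; result = True

True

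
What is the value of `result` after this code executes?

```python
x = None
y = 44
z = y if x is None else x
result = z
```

x = None; y = 44; z = 44; result = 44

44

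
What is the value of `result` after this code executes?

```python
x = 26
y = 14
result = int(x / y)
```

x = 26; y = 14; result = 1

1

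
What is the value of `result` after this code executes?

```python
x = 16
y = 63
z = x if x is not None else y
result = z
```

x = 16; y = 63; z = 16; result = 16

16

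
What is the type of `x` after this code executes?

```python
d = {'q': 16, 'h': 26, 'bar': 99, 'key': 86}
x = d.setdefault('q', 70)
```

dict.setdefault() returns the (existing or default) value

int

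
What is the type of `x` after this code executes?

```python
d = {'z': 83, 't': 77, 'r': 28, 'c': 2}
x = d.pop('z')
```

dict.pop() returns the value

int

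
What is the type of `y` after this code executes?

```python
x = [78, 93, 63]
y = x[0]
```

Indexing list[int] returns int

int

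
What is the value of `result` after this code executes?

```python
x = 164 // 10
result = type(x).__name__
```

x is int; result = 'int'

'int'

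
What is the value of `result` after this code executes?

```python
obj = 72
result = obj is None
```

obj = 72; result = False

False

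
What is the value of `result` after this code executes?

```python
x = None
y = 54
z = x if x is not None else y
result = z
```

x = None; y = 54; z = 54; result = 54

54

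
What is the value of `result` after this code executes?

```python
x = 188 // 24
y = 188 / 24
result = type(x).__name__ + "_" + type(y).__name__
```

x is int; y is float; result = 'int_float'

'int_float'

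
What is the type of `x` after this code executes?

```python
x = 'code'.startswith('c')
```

str.startswith() returns bool

bool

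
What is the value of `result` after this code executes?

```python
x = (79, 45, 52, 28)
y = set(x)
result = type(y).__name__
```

x is tuple; y is set; result = 'set'

'set'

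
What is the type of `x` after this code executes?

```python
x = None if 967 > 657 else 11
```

967 > 657 is True, so the if branch is taken

NoneType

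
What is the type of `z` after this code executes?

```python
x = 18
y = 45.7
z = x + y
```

int + float = float

float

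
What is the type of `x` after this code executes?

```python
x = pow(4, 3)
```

pow(int, int) returns int

int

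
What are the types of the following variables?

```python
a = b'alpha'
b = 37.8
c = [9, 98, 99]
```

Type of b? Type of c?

b is assigned a number with a decimal point, so it is a float; c is assigned a list literal (square brackets)

float, list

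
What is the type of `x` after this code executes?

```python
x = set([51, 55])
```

set() constructor returns set

set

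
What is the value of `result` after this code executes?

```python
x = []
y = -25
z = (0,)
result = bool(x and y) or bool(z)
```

x = []; y = -25; z = (0,); result = True

True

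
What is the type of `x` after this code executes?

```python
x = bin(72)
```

bin() returns str representation

str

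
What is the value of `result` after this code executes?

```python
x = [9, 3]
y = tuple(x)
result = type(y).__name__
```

x is list; y is tuple; result = 'tuple'

'tuple'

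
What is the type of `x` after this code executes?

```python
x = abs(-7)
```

abs() of int returns int

int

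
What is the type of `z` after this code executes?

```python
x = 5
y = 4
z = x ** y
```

positive int ** positive int = int

int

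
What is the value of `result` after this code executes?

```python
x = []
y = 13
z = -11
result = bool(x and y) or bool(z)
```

x = []; y = 13; z = -11; result = True

True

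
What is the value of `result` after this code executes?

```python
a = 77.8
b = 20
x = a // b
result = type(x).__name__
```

a is float; b is int; x is float; result = 'float'

'float'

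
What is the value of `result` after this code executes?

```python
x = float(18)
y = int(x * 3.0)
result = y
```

x = 18.0; y = 54; result = 54

54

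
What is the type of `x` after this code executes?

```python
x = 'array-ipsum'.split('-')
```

str.split() returns list

list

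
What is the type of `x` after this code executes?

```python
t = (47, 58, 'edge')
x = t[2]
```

Index 2 of tuple is a str literal

str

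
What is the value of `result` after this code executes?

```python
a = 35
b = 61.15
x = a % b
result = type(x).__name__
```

a is int; b is float; x is float; result = 'float'

'float'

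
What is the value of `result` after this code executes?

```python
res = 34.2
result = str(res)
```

res = 34.2; result = '34.2'

'34.2'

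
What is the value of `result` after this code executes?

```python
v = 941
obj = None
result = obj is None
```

v = 941; obj = None; result = True

True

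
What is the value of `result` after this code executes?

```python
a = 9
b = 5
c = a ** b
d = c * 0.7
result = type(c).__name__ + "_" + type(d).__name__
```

a is int; b is int; c is int; d is float; result = 'int_float'

'int_float'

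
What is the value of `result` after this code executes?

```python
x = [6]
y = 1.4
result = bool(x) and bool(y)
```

x = [6]; y = 1.4; result = True

True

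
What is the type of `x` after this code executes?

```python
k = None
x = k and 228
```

'and' returns first falsy value (None)

NoneType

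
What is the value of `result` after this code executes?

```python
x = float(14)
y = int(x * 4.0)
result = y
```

x = 14.0; y = 56; result = 56

56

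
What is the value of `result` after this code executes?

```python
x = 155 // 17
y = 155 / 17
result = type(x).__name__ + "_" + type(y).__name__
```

x is int; y is float; result = 'int_float'

'int_float'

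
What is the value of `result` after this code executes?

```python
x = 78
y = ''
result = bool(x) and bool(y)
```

x = 78; y = ''; result = False

False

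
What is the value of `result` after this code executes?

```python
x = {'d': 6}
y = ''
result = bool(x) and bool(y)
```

x = {'d': 6}; y = ''; result = False

False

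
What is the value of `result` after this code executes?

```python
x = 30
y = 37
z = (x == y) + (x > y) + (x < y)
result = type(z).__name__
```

x is int; y is int; z is int; result = 'int'

'int'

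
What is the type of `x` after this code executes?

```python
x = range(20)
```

range() returns a range object

range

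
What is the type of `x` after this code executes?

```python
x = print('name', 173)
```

print() returns None

NoneType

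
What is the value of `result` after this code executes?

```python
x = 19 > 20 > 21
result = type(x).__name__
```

x is bool; result = 'bool'

'bool'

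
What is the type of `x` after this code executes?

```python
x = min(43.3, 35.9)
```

min() of floats returns float

float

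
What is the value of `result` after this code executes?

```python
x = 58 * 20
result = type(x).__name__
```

x is int; result = 'int'

'int'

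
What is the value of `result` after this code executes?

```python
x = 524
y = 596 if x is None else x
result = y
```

x = 524; y = 524; result = 524

524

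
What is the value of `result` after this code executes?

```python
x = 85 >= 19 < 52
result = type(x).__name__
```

x is bool; result = 'bool'

'bool'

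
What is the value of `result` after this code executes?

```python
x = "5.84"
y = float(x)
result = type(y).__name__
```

x is str; y is float; result = 'float'

'float'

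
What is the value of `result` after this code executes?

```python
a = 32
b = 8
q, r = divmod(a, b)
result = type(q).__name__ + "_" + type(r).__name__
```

a is int; b is int; q is int; r is int; result = 'int_int'

'int_int'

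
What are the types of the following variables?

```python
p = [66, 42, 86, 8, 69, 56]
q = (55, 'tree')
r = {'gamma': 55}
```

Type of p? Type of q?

p is assigned a list literal (square brackets); q is assigned a tuple (parenthesized, comma-separated values)

list, tuple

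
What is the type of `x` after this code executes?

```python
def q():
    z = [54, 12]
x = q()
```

Function without return returns None

NoneType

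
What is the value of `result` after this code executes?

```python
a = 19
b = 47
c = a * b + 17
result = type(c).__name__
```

a is int; b is int; c is int; result = 'int'

'int'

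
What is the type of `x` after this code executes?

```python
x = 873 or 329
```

'or' returns first truthy value (int)

int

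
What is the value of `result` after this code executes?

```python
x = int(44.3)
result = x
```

x = 44; result = 44

44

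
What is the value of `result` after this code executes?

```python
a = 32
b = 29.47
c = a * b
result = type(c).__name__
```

a is int; b is float; c is float; result = 'float'

'float'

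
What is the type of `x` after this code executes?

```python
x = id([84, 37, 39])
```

id() returns int

int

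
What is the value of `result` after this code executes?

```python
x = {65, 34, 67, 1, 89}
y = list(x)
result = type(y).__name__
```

x is set; y is list; result = 'list'

'list'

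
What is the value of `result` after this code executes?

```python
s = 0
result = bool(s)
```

s = 0; result = False

False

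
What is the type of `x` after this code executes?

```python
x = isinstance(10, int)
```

isinstance() returns bool

bool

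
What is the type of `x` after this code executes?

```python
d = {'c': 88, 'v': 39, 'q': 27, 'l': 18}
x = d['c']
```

Accessing dict[str, int] with str key returns int

int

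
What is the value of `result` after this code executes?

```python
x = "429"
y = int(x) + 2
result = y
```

x = '429'; y = 431; result = 431

431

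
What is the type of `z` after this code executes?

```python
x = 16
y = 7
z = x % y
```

int % int = int

int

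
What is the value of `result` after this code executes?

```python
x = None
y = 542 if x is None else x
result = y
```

x = None; y = 542; result = 542

542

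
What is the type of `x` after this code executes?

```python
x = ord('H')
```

ord() returns int (code point)

int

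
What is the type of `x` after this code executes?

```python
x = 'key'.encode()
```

str.encode() returns bytes

bytes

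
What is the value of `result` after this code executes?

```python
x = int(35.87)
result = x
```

x = 35; result = 35

35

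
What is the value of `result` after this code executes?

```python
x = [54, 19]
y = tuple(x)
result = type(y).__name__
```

x is list; y is tuple; result = 'tuple'

'tuple'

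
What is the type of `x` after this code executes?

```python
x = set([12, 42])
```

set() constructor returns set

set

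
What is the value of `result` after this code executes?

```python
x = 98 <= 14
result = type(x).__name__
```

x is bool; result = 'bool'

'bool'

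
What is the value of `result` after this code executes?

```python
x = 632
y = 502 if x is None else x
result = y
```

x = 632; y = 632; result = 632

632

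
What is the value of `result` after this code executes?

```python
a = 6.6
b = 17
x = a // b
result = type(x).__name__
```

a is float; b is int; x is float; result = 'float'

'float'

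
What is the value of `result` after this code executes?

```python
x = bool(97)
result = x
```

x = True; result = True

True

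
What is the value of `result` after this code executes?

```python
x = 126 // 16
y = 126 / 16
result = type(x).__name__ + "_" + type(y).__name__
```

x is int; y is float; result = 'int_float'

'int_float'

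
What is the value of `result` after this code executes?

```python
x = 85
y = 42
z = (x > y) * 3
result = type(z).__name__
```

x is int; y is int; z is int; result = 'int'

'int'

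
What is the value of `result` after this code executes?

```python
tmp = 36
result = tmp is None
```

tmp = 36; result = False

False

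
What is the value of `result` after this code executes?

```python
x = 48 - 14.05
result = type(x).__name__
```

x is float; result = 'float'

'float'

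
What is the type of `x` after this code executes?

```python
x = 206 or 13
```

'or' returns first truthy value (int)

int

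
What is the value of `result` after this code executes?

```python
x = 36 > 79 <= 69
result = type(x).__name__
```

x is bool; result = 'bool'

'bool'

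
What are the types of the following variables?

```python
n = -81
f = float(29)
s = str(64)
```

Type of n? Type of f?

n is assigned a bare integer (no decimal point), so it is an int; f is assigned the result of calling float(), which returns a float

int, float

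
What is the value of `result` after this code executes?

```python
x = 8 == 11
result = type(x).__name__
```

x is bool; result = 'bool'

'bool'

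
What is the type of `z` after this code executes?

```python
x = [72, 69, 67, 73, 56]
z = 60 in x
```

'in' operator returns bool

bool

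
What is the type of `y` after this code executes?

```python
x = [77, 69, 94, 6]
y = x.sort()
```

list.sort() returns None (mutates in place)

NoneType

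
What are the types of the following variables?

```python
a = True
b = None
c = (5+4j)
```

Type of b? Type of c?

b is assigned None, whose type is NoneType; c is assigned (5+4j), an int plus an imaginary literal (j suffix), which evaluates to complex

NoneType, complex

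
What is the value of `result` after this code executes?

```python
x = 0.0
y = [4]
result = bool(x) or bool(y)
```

x = 0.0; y = [4]; result = True

True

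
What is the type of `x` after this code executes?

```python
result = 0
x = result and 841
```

'and' returns first falsy value (0 is int)

int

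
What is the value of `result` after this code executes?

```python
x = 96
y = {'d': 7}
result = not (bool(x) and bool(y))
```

x = 96; y = {'d': 7}; result = False

False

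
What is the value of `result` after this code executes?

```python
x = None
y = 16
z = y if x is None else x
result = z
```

x = None; y = 16; z = 16; result = 16

16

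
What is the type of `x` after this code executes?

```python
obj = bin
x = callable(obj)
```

callable() returns bool

bool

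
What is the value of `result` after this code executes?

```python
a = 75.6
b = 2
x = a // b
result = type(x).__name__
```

a is float; b is int; x is float; result = 'float'

'float'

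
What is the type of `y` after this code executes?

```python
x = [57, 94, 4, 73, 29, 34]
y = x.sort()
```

list.sort() returns None (mutates in place)

NoneType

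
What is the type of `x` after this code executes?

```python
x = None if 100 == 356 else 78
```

100 == 356 is False, so the else branch is taken

int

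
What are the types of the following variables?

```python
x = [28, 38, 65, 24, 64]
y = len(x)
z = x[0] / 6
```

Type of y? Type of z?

len() returns int; int / int = float

int, float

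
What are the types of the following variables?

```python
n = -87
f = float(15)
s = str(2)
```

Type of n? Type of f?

n is assigned a bare integer (no decimal point), so it is an int; f is assigned the result of calling float(), which returns a float

int, float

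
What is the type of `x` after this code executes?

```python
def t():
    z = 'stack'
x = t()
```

Function without return returns None

NoneType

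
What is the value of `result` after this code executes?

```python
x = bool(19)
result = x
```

x = True; result = True

True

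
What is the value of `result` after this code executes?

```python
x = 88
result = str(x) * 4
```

x = 88; result = '88888888'

'88888888'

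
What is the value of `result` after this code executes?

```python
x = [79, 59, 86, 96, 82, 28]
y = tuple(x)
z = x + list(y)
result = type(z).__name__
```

x is list; y is tuple; z is list; result = 'list'

'list'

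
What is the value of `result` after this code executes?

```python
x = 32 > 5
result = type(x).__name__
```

x is bool; result = 'bool'

'bool'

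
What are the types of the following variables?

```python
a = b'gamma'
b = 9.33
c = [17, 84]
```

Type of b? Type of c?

b is assigned a number with a decimal point, so it is a float; c is assigned a list literal (square brackets)

float, list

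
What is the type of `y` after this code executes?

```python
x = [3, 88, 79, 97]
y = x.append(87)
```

list.append() returns None (mutates in place)

NoneType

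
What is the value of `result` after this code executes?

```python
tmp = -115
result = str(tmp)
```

tmp = -115; result = '-115'

'-115'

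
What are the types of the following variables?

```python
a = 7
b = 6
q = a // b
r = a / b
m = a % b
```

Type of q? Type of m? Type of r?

// returns int; % of ints returns int; / returns float

int, int, float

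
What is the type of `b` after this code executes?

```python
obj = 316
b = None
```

None has type NoneType

NoneType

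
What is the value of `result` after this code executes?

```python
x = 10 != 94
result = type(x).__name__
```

x is bool; result = 'bool'

'bool'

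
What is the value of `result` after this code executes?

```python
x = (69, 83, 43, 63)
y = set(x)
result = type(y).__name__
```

x is tuple; y is set; result = 'set'

'set'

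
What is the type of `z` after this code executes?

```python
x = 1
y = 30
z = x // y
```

int // int = int

int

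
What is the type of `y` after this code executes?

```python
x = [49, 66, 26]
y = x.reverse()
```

list.reverse() returns None

NoneType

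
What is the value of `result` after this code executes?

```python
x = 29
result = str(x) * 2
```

x = 29; result = '2929'

'2929'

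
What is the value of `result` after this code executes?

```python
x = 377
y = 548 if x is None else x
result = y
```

x = 377; y = 377; result = 377

377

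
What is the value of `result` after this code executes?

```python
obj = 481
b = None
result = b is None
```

obj = 481; b = None; result = True

True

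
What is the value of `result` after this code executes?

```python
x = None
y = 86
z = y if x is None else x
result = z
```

x = None; y = 86; z = 86; result = 86

86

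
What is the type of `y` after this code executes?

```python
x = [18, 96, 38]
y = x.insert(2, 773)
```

list.insert() returns None

NoneType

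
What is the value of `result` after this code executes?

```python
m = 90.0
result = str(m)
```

m = 90.0; result = '90.0'

'90.0'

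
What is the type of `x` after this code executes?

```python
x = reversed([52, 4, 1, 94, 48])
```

reversed() on a list returns list_reverseiterator

list_reverseiterator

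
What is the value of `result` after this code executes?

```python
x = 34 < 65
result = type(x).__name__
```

x is bool; result = 'bool'

'bool'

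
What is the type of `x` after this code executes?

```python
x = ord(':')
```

ord() returns int (code point)

int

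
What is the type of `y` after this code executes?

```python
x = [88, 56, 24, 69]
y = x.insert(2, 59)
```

list.insert() returns None

NoneType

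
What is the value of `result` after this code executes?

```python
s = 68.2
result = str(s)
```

s = 68.2; result = '68.2'

'68.2'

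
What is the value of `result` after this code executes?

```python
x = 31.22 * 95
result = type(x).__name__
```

x is float; result = 'float'

'float'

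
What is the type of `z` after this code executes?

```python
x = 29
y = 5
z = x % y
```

int % int = int

int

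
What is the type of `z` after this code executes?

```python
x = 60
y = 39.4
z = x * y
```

int * float = float

float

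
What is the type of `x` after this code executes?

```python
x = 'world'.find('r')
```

str.find() returns int index

int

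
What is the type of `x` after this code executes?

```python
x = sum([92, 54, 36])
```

sum() of ints returns int

int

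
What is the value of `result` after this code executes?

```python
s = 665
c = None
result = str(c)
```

s = 665; c = None; result = 'None'

'None'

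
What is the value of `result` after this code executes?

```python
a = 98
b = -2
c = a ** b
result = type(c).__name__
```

a is int; b is int; c is float; result = 'float'

'float'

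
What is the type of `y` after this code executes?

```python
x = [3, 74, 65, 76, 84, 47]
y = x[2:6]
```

Slicing a list returns a list

list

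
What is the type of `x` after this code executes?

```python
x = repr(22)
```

repr() returns str

str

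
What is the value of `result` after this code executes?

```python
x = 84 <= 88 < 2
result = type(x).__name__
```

x is bool; result = 'bool'

'bool'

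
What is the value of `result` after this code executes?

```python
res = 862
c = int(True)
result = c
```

res = 862; c = 1; result = 1

1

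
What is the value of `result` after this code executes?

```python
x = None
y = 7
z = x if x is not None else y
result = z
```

x = None; y = 7; z = 7; result = 7

7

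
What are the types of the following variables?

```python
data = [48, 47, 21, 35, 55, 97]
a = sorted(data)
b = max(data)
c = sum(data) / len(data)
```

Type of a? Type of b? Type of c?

sorted() returns list; max of ints returns int; int / int = float

list, int, float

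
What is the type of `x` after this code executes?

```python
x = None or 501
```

'or' with None returns the other truthy value

int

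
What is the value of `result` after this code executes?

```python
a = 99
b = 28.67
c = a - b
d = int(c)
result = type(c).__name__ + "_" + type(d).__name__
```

a is int; b is float; c is float; d is int; result = 'float_int'

'float_int'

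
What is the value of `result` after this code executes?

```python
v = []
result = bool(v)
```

v = []; result = False

False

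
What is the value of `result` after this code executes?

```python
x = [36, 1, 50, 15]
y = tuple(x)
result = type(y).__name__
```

x is list; y is tuple; result = 'tuple'

'tuple'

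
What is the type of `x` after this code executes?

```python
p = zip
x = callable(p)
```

callable() returns bool

bool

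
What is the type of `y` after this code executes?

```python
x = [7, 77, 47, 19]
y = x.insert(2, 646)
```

list.insert() returns None

NoneType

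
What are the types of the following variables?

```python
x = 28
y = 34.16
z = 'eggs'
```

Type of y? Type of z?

y is assigned a number with a decimal point, so it is a float; z is assigned a quoted string literal, so it is a str

float, str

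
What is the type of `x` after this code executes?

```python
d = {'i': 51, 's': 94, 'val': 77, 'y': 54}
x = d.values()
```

.values() returns dict_values view

dict_values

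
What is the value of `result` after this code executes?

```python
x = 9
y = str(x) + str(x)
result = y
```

x = 9; y = '99'; result = '99'

'99'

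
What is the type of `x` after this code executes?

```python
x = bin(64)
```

bin() returns str representation

str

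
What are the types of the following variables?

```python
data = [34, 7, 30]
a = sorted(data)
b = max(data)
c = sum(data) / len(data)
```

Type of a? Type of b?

sorted() returns list; max of ints returns int

list, int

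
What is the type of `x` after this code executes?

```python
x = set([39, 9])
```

set() constructor returns set

set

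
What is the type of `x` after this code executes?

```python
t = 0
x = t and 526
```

'and' returns first falsy value (0 is int)

int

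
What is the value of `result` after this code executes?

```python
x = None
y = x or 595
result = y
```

x = None; y = 595; result = 595

595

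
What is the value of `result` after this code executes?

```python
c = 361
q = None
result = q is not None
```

c = 361; q = None; result = False

False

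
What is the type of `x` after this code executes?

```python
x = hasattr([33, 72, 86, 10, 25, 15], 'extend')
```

hasattr() returns bool

bool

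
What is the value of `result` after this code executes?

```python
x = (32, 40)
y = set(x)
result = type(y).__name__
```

x is tuple; y is set; result = 'set'

'set'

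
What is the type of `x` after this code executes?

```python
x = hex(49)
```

hex() returns str representation

str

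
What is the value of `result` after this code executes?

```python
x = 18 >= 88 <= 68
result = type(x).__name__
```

x is bool; result = 'bool'

'bool'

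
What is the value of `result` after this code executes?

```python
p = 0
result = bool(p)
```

p = 0; result = False

False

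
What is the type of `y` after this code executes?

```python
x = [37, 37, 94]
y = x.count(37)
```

list.count() returns int

int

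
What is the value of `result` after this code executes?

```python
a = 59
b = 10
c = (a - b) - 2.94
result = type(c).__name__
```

a is int; b is int; c is float; result = 'float'

'float'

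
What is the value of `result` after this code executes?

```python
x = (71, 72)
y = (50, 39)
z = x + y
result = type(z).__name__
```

x is tuple; y is tuple; z is tuple; result = 'tuple'

'tuple'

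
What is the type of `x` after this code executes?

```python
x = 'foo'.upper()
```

str.upper() returns str

str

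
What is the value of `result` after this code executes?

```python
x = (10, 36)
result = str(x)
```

x = (10, 36); result = '(10, 36)'

'(10, 36)'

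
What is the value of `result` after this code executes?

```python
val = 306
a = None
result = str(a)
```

val = 306; a = None; result = 'None'

'None'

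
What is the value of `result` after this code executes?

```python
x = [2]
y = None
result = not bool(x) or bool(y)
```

x = [2]; y = None; result = False

False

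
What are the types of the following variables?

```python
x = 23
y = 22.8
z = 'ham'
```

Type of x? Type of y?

x is assigned a bare integer (no decimal point), so it is an int; y is assigned a number with a decimal point, so it is a float

int, float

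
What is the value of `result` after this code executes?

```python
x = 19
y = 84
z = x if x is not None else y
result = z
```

x = 19; y = 84; z = 19; result = 19

19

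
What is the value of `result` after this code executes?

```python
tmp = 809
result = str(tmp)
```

tmp = 809; result = '809'

'809'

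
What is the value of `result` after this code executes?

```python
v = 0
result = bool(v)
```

v = 0; result = False

False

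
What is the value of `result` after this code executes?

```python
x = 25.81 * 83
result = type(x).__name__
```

x is float; result = 'float'

'float'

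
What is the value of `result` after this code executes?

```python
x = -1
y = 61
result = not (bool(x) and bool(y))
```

x = -1; y = 61; result = False

False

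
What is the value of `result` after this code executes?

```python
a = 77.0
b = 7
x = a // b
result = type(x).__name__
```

a is float; b is int; x is float; result = 'float'

'float'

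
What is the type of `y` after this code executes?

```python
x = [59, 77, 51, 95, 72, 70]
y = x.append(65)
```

list.append() returns None (mutates in place)

NoneType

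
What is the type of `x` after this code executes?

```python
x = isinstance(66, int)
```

isinstance() returns bool

bool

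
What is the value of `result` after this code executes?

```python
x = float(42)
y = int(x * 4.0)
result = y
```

x = 42.0; y = 168; result = 168

168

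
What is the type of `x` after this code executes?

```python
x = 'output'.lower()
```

str.lower() returns str

str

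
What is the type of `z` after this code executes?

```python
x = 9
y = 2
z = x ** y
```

positive int ** positive int = int

int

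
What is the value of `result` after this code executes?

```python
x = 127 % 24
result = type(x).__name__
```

x is int; result = 'int'

'int'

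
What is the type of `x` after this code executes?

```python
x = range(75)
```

range() returns a range object

range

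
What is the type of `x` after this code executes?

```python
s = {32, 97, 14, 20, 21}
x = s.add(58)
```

set.add() returns None (mutates in place)

NoneType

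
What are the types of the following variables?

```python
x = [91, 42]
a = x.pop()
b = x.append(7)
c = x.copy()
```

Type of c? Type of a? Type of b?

copy() returns list; pop() returns element; append() returns None

list, int, NoneType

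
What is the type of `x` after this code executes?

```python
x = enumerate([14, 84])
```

enumerate() returns an enumerate object

enumerate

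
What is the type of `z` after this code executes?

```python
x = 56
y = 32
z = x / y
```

int / int = float

float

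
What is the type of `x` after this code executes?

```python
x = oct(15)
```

oct() returns str representation

str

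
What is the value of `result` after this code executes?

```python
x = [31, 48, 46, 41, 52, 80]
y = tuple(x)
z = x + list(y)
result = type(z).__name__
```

x is list; y is tuple; z is list; result = 'list'

'list'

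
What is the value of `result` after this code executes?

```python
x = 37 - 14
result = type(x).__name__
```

x is int; result = 'int'

'int'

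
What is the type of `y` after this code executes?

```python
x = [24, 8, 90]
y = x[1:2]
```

Slicing a list returns a list

list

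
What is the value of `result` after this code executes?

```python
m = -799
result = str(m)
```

m = -799; result = '-799'

'-799'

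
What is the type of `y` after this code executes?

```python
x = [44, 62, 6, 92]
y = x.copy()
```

list.copy() returns list

list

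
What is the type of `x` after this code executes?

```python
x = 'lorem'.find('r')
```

str.find() returns int index

int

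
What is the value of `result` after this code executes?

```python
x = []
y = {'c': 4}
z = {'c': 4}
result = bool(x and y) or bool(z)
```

x = []; y = {'c': 4}; z = {'c': 4}; result = True

True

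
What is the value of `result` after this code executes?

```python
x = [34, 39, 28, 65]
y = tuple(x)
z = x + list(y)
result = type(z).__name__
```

x is list; y is tuple; z is list; result = 'list'

'list'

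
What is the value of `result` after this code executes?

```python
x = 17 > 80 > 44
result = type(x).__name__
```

x is bool; result = 'bool'

'bool'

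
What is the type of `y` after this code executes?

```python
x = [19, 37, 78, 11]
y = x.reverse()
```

list.reverse() returns None

NoneType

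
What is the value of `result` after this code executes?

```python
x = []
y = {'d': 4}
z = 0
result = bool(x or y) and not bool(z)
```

x = []; y = {'d': 4}; z = 0; result = True

True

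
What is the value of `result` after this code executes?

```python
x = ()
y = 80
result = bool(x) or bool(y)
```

x = (); y = 80; result = True

True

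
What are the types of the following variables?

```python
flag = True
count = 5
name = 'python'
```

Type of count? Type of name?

count is assigned a bare integer (no decimal point), so it is an int; name is assigned a quoted string literal, so it is a str

int, str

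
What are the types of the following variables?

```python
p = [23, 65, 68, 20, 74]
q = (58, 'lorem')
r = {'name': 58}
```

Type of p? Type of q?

p is assigned a list literal (square brackets); q is assigned a tuple (parenthesized, comma-separated values)

list, tuple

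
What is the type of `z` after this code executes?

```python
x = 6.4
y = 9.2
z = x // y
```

float // float = float

float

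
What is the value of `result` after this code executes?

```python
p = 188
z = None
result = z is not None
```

p = 188; z = None; result = False

False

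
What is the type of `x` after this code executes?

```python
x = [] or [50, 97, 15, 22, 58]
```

'or' returns first truthy value (list)

list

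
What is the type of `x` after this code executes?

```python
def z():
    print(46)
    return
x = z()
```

Bare return returns None

NoneType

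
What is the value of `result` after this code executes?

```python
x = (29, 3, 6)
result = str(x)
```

x = (29, 3, 6); result = '(29, 3, 6)'

'(29, 3, 6)'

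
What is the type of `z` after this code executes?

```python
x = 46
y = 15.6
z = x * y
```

int * float = float

float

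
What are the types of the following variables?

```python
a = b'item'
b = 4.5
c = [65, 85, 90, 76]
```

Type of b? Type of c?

b is assigned a number with a decimal point, so it is a float; c is assigned a list literal (square brackets)

float, list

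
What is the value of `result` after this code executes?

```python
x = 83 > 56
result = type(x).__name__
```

x is bool; result = 'bool'

'bool'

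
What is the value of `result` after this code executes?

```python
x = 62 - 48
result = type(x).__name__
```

x is int; result = 'int'

'int'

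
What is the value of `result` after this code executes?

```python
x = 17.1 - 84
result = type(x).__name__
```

x is float; result = 'float'

'float'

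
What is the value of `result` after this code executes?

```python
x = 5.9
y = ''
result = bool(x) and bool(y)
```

x = 5.9; y = ''; result = False

False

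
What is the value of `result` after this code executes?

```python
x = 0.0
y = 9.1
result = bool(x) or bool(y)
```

x = 0.0; y = 9.1; result = True

True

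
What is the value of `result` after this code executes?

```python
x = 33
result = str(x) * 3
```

x = 33; result = '333333'

'333333'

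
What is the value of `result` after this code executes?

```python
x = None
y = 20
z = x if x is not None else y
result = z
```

x = None; y = 20; z = 20; result = 20

20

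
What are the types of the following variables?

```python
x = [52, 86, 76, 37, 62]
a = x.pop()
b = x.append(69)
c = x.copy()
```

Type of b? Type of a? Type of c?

append() returns None; pop() returns element; copy() returns list

NoneType, int, list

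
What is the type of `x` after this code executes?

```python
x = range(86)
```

range() returns a range object

range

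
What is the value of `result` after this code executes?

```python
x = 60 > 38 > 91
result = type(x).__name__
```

x is bool; result = 'bool'

'bool'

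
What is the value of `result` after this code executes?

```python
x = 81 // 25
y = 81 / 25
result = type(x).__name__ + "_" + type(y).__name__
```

x is int; y is float; result = 'int_float'

'int_float'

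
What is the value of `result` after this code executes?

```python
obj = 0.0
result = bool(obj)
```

obj = 0.0; result = False

False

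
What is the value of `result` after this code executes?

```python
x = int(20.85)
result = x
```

x = 20; result = 20

20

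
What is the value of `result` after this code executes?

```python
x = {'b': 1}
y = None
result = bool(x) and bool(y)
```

x = {'b': 1}; y = None; result = False

False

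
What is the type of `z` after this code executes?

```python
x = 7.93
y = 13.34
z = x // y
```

float // float = float

float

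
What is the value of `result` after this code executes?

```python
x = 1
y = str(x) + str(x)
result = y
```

x = 1; y = '11'; result = '11'

'11'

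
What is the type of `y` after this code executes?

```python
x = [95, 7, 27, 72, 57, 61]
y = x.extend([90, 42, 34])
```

list.extend() returns None

NoneType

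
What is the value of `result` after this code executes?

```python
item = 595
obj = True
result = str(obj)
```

item = 595; obj = True; result = 'True'

'True'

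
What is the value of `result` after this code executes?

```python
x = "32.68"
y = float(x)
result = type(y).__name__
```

x is str; y is float; result = 'float'

'float'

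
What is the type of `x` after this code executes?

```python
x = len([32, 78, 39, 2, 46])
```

len() always returns int

int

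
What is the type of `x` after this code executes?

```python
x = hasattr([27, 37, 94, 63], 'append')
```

hasattr() returns bool

bool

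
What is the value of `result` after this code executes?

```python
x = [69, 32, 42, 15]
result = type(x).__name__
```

x is list; result = 'list'

'list'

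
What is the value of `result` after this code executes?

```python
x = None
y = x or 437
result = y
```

x = None; y = 437; result = 437

437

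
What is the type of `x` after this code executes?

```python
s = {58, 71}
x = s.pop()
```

Popping from set[int] returns int

int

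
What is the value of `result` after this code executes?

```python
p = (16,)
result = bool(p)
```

p = (16,); result = True

True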